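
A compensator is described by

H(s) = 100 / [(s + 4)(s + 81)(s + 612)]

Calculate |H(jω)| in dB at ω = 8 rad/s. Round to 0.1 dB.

-73.0 dB

At s = jω = j8:
pole (s+4): 4 + j8 → |·| = √(4²+8²) = √80 ≈ 8.9443, ∠ = arctan(8/4) ≈ 63.43°
pole (s+81): 81 + j8 → |·| = √(81²+8²) = √6625 ≈ 81.394, ∠ = arctan(8/81) ≈ 5.64°
pole (s+612): 612 + j8 → |·| = √(612²+8²) = √374608 ≈ 612.05, ∠ = arctan(8/612) ≈ 0.75°
|H| = 100 / 4.4558e+05 ≈ 0.00022443
Gain = 20 log₁₀(0.00022443) ≈ -72.98 dB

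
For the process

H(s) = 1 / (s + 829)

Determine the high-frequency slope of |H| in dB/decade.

Each pole contributes −20 dB/decade at high frequency; each zero contributes +20 dB/decade.
Net: 0 zero(s) − 1 pole(s) → -20 dB/decade.

-20 dB/decade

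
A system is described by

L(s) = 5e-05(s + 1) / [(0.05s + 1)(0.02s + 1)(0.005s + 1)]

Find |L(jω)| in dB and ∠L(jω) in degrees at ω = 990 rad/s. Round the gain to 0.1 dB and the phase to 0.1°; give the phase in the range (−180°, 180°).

At ω = 990 rad/s:
zero (1 + j990·1) = 1 + j990 → |·| ≈ 990, ∠ ≈ 89.94°
pole (1 + j990·0.05) = 1 + j49.5 → |·| ≈ 49.51, ∠ ≈ 88.84°
pole (1 + j990·0.02) = 1 + j19.8 → |·| ≈ 19.825, ∠ ≈ 87.11°
pole (1 + j990·0.005) = 1 + j4.95 → |·| ≈ 5.05, ∠ ≈ 78.58°
|L| = 5e-05 · 990 / (49.51 · 19.825 · 5.05) ≈ 9.9864e-06
Gain = 20 log₁₀(9.9864e-06) ≈ -100.01 dB
∠L = (89.94°) − (88.84° + 87.11° + 78.58°) = -164.59°

-100.0 dB, -164.6°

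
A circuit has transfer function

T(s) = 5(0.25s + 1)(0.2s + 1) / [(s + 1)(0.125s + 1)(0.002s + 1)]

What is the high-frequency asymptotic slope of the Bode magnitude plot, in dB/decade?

-20 dB/decade

Each pole contributes −20 dB/decade at high frequency; each zero contributes +20 dB/decade.
Net: 2 zero(s) − 3 pole(s) → -20 dB/decade.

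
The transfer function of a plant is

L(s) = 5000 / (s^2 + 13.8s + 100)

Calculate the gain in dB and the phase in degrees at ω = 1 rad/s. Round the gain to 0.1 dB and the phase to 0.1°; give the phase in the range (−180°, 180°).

34.0 dB, -7.9°

At s = jω = j1:
quadratic: (j1)² + 13.8·j1 + 100 = 99 + j13.8 → |·| ≈ 99.957, ∠ ≈ 7.94°
|L| = 5000 / 99.957 ≈ 50.022
Gain = 20 log₁₀(50.022) ≈ 33.98 dB
∠L = 0.00° − 7.94° = -7.94°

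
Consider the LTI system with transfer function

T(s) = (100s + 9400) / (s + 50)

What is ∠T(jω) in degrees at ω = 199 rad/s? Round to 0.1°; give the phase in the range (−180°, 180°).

Substitute s = j199:
Numerator: 100(j199) + 9400 = 9400 + j19900
Denominator: (j199) + 50 = 50 + j199
|N| = √(9400² + 19900²) ≈ 22008, ∠N ≈ 64.72°
|D| = √(50² + 199²) ≈ 205.19, ∠D ≈ 75.90°
∠T = 64.72° − 75.90° = -11.18°

-11.2°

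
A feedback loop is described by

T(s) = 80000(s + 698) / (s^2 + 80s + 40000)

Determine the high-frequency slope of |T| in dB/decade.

Each pole contributes −20 dB/decade at high frequency; each zero contributes +20 dB/decade.
Net: 1 zero(s) − 2 pole(s) → -20 dB/decade.

-20 dB/decade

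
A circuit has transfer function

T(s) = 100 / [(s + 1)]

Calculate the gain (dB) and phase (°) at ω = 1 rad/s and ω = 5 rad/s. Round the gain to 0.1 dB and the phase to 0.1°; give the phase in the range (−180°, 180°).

ω = 1: 37.0 dB, -45.0°; ω = 5: 25.9 dB, -78.7°

At ω = 1 rad/s:
pole (1 + j1·1) = 1 + j1 → |·| ≈ 1.4142, ∠ ≈ 45.00°
|T| = 100 · 1 / (1.4142) ≈ 70.711
Gain = 20 log₁₀(70.711) ≈ 36.99 dB
∠T = (0°) − (45.00°) = -45.00°

At ω = 5 rad/s:
pole (1 + j5·1) = 1 + j5 → |·| ≈ 5.099, ∠ ≈ 78.69°
|T| = 100 · 1 / (5.099) ≈ 19.612
Gain = 20 log₁₀(19.612) ≈ 25.85 dB
∠T = (0°) − (78.69°) = -78.69°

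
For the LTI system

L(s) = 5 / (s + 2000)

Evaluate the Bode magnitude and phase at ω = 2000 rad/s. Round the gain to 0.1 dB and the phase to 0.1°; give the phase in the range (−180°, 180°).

-55.1 dB, -45.0°

Substitute s = j2000:
Numerator: 5 = 5 + j0
Denominator: (j2000) + 2000 = 2000 + j2000
|N| = √(5² + 0²) ≈ 5, ∠N ≈ 0.00°
|D| = √(2000² + 2000²) ≈ 2828.4, ∠D ≈ 45.00°
|L| = 5 / 2828.4 ≈ 0.0017678
Gain = 20 log₁₀(0.0017678) ≈ -55.05 dB
∠L = 0.00° − 45.00° = -45.00°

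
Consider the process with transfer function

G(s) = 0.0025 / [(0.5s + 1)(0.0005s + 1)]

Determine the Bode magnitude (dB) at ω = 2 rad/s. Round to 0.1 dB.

-55.1 dB

At ω = 2 rad/s:
pole (1 + j2·0.5) = 1 + j1 → |·| ≈ 1.4142, ∠ ≈ 45.00°
pole (1 + j2·0.0005) = 1 + j0.001 → |·| ≈ 1, ∠ ≈ 0.06°
|G| = 0.0025 · 1 / (1.4142 · 1) ≈ 0.0017678
Gain = 20 log₁₀(0.0017678) ≈ -55.05 dB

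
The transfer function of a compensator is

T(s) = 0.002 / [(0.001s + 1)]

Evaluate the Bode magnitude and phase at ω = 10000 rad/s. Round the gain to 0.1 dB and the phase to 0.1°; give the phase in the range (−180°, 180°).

At ω = 10000 rad/s:
pole (1 + j10000·0.001) = 1 + j10 → |·| ≈ 10.05, ∠ ≈ 84.29°
|T| = 0.002 · 1 / (10.05) ≈ 0.000199
Gain = 20 log₁₀(0.000199) ≈ -74.02 dB
∠T = (0°) − (84.29°) = -84.29°

-74.0 dB, -84.3°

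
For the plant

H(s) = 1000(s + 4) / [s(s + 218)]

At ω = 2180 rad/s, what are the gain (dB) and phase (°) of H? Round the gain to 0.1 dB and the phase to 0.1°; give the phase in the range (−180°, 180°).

-6.8 dB, -84.4°

At s = jω = j2180:
zero (s+4): 4 + j2180 → |·| = √(4²+2180²) = √4752416 ≈ 2180, ∠ = arctan(2180/4) ≈ 89.89°
pole (s+218): 218 + j2180 → |·| = √(218²+2180²) = √4799924 ≈ 2190.9, ∠ = arctan(2180/218) ≈ 84.29°
pole at origin: |s| = 2180, ∠ = 90.00° (in denominator)
|H| = 1000 · 2180 / 4.7762e+06 ≈ 0.45643
Gain = 20 log₁₀(0.45643) ≈ -6.81 dB
∠H = 89.89° − 174.29° = -84.40°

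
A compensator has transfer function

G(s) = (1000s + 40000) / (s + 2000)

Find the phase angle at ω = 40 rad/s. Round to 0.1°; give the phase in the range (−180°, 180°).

43.9°

Substitute s = j40:
Numerator: 1000(j40) + 40000 = 40000 + j40000
Denominator: (j40) + 2000 = 2000 + j40
|N| = √(40000² + 40000²) ≈ 56569, ∠N ≈ 45.00°
|D| = √(2000² + 40²) ≈ 2000.4, ∠D ≈ 1.15°
∠G = 45.00° − 1.15° = 43.85°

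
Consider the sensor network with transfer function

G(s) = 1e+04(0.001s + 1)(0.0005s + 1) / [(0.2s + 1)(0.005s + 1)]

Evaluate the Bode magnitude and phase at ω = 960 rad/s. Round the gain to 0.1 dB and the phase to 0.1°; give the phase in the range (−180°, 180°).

At ω = 960 rad/s:
zero (1 + j960·0.001) = 1 + j0.96 → |·| ≈ 1.3862, ∠ ≈ 43.83°
zero (1 + j960·0.0005) = 1 + j0.48 → |·| ≈ 1.1092, ∠ ≈ 25.64°
pole (1 + j960·0.2) = 1 + j192 → |·| ≈ 192, ∠ ≈ 89.70°
pole (1 + j960·0.005) = 1 + j4.8 → |·| ≈ 4.9031, ∠ ≈ 78.23°
|G| = 1e+04 · 1.3862 · 1.1092 / (192 · 4.9031) ≈ 16.333
Gain = 20 log₁₀(16.333) ≈ 24.26 dB
∠G = (43.83° + 25.64°) − (89.70° + 78.23°) = -98.46°

24.3 dB, -98.5°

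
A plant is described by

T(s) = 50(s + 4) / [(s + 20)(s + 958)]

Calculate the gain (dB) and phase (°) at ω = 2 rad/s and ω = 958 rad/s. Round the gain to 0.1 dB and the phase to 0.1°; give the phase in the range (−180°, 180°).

At s = jω = j2:
zero (s+4): 4 + j2 → |·| = √(4²+2²) = √20 ≈ 4.4721, ∠ = arctan(2/4) ≈ 26.57°
pole (s+20): 20 + j2 → |·| = √(20²+2²) = √404 ≈ 20.1, ∠ = arctan(2/20) ≈ 5.71°
pole (s+958): 958 + j2 → |·| = √(958²+2²) = √917768 ≈ 958, ∠ = arctan(2/958) ≈ 0.12°
|T| = 50 · 4.4721 / 19256 ≈ 0.011612
Gain = 20 log₁₀(0.011612) ≈ -38.70 dB
∠T = 26.57° − 5.83° = 20.74°

At s = jω = j958:
zero (s+4): 4 + j958 → |·| = √(4²+958²) = √917780 ≈ 958.01, ∠ = arctan(958/4) ≈ 89.76°
pole (s+20): 20 + j958 → |·| = √(20²+958²) = √918164 ≈ 958.21, ∠ = arctan(958/20) ≈ 88.80°
pole (s+958): 958 + j958 → |·| = √(958²+958²) = √1835528 ≈ 1354.8, ∠ = arctan(958/958) ≈ 45.00°
|T| = 50 · 958.01 / 1.2982e+06 ≈ 0.036898
Gain = 20 log₁₀(0.036898) ≈ -28.66 dB
∠T = 89.76° − 133.80° = -44.04°

ω = 2: -38.7 dB, 20.7°; ω = 958: -28.7 dB, -44.0°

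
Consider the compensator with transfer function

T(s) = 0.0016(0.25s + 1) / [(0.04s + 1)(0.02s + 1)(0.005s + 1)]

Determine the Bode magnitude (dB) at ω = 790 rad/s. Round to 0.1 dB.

-76.2 dB

At ω = 790 rad/s:
zero (1 + j790·0.25) = 1 + j197.5 → |·| ≈ 197.5, ∠ ≈ 89.71°
pole (1 + j790·0.04) = 1 + j31.6 → |·| ≈ 31.616, ∠ ≈ 88.19°
pole (1 + j790·0.02) = 1 + j15.8 → |·| ≈ 15.832, ∠ ≈ 86.38°
pole (1 + j790·0.005) = 1 + j3.95 → |·| ≈ 4.0746, ∠ ≈ 75.79°
|T| = 0.0016 · 197.5 / (31.616 · 15.832 · 4.0746) ≈ 0.00015494
Gain = 20 log₁₀(0.00015494) ≈ -76.20 dB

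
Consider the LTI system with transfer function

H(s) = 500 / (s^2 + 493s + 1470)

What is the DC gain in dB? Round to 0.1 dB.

-9.4 dB

H(0) = 500 / 1470 ≈ 0.34014
20 log₁₀(0.34014) ≈ -9.37 dB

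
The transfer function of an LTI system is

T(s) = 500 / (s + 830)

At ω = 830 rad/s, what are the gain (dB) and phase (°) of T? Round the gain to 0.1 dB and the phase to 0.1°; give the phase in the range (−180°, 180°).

-7.4 dB, -45.0°

Substitute s = j830:
Numerator: 500 = 500 + j0
Denominator: (j830) + 830 = 830 + j830
|N| = √(500² + 0²) ≈ 500, ∠N ≈ 0.00°
|D| = √(830² + 830²) ≈ 1173.8, ∠D ≈ 45.00°
|T| = 500 / 1173.8 ≈ 0.42597
Gain = 20 log₁₀(0.42597) ≈ -7.41 dB
∠T = 0.00° − 45.00° = -45.00°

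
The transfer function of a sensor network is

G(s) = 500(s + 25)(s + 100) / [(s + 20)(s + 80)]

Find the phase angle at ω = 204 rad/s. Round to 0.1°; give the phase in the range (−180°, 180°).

-6.1°

At s = jω = j204:
zero (s+25): 25 + j204 → |·| = √(25²+204²) = √42241 ≈ 205.53, ∠ = arctan(204/25) ≈ 83.01°
zero (s+100): 100 + j204 → |·| = √(100²+204²) = √51616 ≈ 227.19, ∠ = arctan(204/100) ≈ 63.89°
pole (s+20): 20 + j204 → |·| = √(20²+204²) = √42016 ≈ 204.98, ∠ = arctan(204/20) ≈ 84.40°
pole (s+80): 80 + j204 → |·| = √(80²+204²) = √48016 ≈ 219.13, ∠ = arctan(204/80) ≈ 68.59°
∠G = 146.90° − 152.99° = -6.09°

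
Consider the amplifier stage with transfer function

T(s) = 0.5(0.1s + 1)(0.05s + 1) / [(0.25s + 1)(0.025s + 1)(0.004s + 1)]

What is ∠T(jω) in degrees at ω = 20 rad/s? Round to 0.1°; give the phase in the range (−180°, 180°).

-1.4°

At ω = 20 rad/s:
zero (1 + j20·0.1) = 1 + j2 → |·| ≈ 2.2361, ∠ ≈ 63.43°
zero (1 + j20·0.05) = 1 + j1 → |·| ≈ 1.4142, ∠ ≈ 45.00°
pole (1 + j20·0.25) = 1 + j5 → |·| ≈ 5.099, ∠ ≈ 78.69°
pole (1 + j20·0.025) = 1 + j0.5 → |·| ≈ 1.118, ∠ ≈ 26.57°
pole (1 + j20·0.004) = 1 + j0.08 → |·| ≈ 1.0032, ∠ ≈ 4.57°
∠T = (63.43° + 45.00°) − (78.69° + 26.57° + 4.57°) = -1.40°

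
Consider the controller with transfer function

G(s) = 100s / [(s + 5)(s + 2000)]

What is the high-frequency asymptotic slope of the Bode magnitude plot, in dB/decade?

-20 dB/decade

Each pole contributes −20 dB/decade at high frequency; each zero contributes +20 dB/decade.
Net: 1 zero(s) − 2 pole(s) → -20 dB/decade.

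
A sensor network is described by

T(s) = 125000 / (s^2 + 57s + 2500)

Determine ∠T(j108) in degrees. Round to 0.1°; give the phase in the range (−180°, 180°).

-146.1°

At s = jω = j108:
quadratic: (j108)² + 57·j108 + 2500 = -9164 + j6156 → |·| ≈ 11040, ∠ ≈ 146.11°
∠T = 0.00° − 146.11° = -146.11°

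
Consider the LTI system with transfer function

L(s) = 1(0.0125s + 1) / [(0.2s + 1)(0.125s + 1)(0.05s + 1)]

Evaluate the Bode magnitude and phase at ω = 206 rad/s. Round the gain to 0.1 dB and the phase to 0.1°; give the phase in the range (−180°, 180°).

At ω = 206 rad/s:
zero (1 + j206·0.0125) = 1 + j2.575 → |·| ≈ 2.7624, ∠ ≈ 68.78°
pole (1 + j206·0.2) = 1 + j41.2 → |·| ≈ 41.212, ∠ ≈ 88.61°
pole (1 + j206·0.125) = 1 + j25.75 → |·| ≈ 25.769, ∠ ≈ 87.78°
pole (1 + j206·0.05) = 1 + j10.3 → |·| ≈ 10.348, ∠ ≈ 84.45°
|L| = 1 · 2.7624 / (41.212 · 25.769 · 10.348) ≈ 0.00025137
Gain = 20 log₁₀(0.00025137) ≈ -71.99 dB
∠L = (68.78°) − (88.61° + 87.78° + 84.45°) = -192.06° ≡ 167.94° (principal value)

-72.0 dB, 167.9°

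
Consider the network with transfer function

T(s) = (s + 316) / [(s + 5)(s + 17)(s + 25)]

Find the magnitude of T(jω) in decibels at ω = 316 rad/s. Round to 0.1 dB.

At s = jω = j316:
zero (s+316): 316 + j316 → |·| = √(316²+316²) = √199712 ≈ 446.89, ∠ = arctan(316/316) ≈ 45.00°
pole (s+5): 5 + j316 → |·| = √(5²+316²) = √99881 ≈ 316.04, ∠ = arctan(316/5) ≈ 89.09°
pole (s+17): 17 + j316 → |·| = √(17²+316²) = √100145 ≈ 316.46, ∠ = arctan(316/17) ≈ 86.92°
pole (s+25): 25 + j316 → |·| = √(25²+316²) = √100481 ≈ 316.99, ∠ = arctan(316/25) ≈ 85.48°
|T| = 1 · 446.89 / 3.1703e+07 ≈ 1.4096e-05
Gain = 20 log₁₀(1.4096e-05) ≈ -97.02 dB

-97.0 dB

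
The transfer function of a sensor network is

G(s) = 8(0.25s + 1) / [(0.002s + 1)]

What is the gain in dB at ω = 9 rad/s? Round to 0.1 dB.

At ω = 9 rad/s:
zero (1 + j9·0.25) = 1 + j2.25 → |·| ≈ 2.4622, ∠ ≈ 66.04°
pole (1 + j9·0.002) = 1 + j0.018 → |·| ≈ 1.0002, ∠ ≈ 1.03°
|G| = 8 · 2.4622 / (1.0002) ≈ 19.694
Gain = 20 log₁₀(19.694) ≈ 25.89 dB

25.9 dB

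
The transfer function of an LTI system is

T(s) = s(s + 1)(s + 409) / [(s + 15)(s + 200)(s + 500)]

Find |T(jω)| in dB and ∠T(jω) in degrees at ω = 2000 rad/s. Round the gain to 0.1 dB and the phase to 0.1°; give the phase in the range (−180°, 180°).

At s = jω = j2000:
zero (s+1): 1 + j2000 → |·| = √(1²+2000²) = √4000001 ≈ 2000, ∠ = arctan(2000/1) ≈ 89.97°
zero (s+409): 409 + j2000 → |·| = √(409²+2000²) = √4167281 ≈ 2041.4, ∠ = arctan(2000/409) ≈ 78.44°
zero at origin: s = j2000 → |·| = 2000, ∠ = 90.00°
pole (s+15): 15 + j2000 → |·| = √(15²+2000²) = √4000225 ≈ 2000.1, ∠ = arctan(2000/15) ≈ 89.57°
pole (s+200): 200 + j2000 → |·| = √(200²+2000²) = √4040000 ≈ 2010, ∠ = arctan(2000/200) ≈ 84.29°
pole (s+500): 500 + j2000 → |·| = √(500²+2000²) = √4250000 ≈ 2061.6, ∠ = arctan(2000/500) ≈ 75.96°
|T| = 1 · 8.1656e+09 / 8.288e+09 ≈ 0.98523
Gain = 20 log₁₀(0.98523) ≈ -0.13 dB
∠T = 258.41° − 249.82° = 8.59°

-0.1 dB, 8.6°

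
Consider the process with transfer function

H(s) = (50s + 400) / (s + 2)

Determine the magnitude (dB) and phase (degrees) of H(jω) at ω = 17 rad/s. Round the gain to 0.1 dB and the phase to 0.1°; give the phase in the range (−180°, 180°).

Substitute s = j17:
Numerator: 50(j17) + 400 = 400 + j850
Denominator: (j17) + 2 = 2 + j17
|N| = √(400² + 850²) ≈ 939.41, ∠N ≈ 64.80°
|D| = √(2² + 17²) ≈ 17.117, ∠D ≈ 83.29°
|H| = 939.41 / 17.117 ≈ 54.882
Gain = 20 log₁₀(54.882) ≈ 34.79 dB
∠H = 64.80° − 83.29° = -18.49°

34.8 dB, -18.5°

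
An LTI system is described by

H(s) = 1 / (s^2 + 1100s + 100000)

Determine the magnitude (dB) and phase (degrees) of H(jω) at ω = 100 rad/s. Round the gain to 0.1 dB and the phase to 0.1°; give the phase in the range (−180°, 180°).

-103.1 dB, -50.7°

Substitute s = j100:
Numerator: 1 = 1 + j0
Denominator: (j100)^2 + 1100(j100) + 100000 = 90000 + j110000
|N| = √(1² + 0²) ≈ 1, ∠N ≈ 0.00°
|D| = √(90000² + 110000²) ≈ 1.4213e+05, ∠D ≈ 50.71°
|H| = 1 / 1.4213e+05 ≈ 7.0358e-06
Gain = 20 log₁₀(7.0358e-06) ≈ -103.05 dB
∠H = 0.00° − 50.71° = -50.71°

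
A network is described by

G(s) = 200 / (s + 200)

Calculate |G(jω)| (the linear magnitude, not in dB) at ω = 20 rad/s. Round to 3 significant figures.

Substitute s = j20:
Numerator: 200 = 200 + j0
Denominator: (j20) + 200 = 200 + j20
|N| = √(200² + 0²) ≈ 200, ∠N ≈ 0.00°
|D| = √(200² + 20²) ≈ 201, ∠D ≈ 5.71°
|G| = 200 / 201 ≈ 0.99502

0.995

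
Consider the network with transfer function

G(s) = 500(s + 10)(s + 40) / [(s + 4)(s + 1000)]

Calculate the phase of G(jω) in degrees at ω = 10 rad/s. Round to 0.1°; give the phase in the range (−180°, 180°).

At s = jω = j10:
zero (s+10): 10 + j10 → |·| = √(10²+10²) = √200 ≈ 14.142, ∠ = arctan(10/10) ≈ 45.00°
zero (s+40): 40 + j10 → |·| = √(40²+10²) = √1700 ≈ 41.231, ∠ = arctan(10/40) ≈ 14.04°
pole (s+4): 4 + j10 → |·| = √(4²+10²) = √116 ≈ 10.77, ∠ = arctan(10/4) ≈ 68.20°
pole (s+1000): 1000 + j10 → |·| = √(1000²+10²) = √1000100 ≈ 1000, ∠ = arctan(10/1000) ≈ 0.57°
∠G = 59.04° − 68.77° = -9.73°

-9.7°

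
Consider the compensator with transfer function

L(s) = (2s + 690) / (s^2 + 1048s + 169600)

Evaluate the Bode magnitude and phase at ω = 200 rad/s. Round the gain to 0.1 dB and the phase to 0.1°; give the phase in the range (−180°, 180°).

-49.8 dB, -28.2°

Substitute s = j200:
Numerator: 2(j200) + 690 = 690 + j400
Denominator: (j200)^2 + 1048(j200) + 169600 = 129600 + j209600
|N| = √(690² + 400²) ≈ 797.56, ∠N ≈ 30.10°
|D| = √(129600² + 209600²) ≈ 2.4643e+05, ∠D ≈ 58.27°
|L| = 797.56 / 2.4643e+05 ≈ 0.0032365
Gain = 20 log₁₀(0.0032365) ≈ -49.80 dB
∠L = 30.10° − 58.27° = -28.17°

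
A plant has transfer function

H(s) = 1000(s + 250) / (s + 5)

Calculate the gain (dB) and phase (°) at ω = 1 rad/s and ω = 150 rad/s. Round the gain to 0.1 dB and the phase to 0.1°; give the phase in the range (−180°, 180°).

ω = 1: 93.8 dB, -11.1°; ω = 150: 65.8 dB, -57.1°

At s = jω = j1:
zero (s+250): 250 + j1 → |·| = √(250²+1²) = √62501 ≈ 250, ∠ = arctan(1/250) ≈ 0.23°
pole (s+5): 5 + j1 → |·| = √(5²+1²) = √26 ≈ 5.099, ∠ = arctan(1/5) ≈ 11.31°
|H| = 1000 · 250 / 5.099 ≈ 49029
Gain = 20 log₁₀(49029) ≈ 93.81 dB
∠H = 0.23° − 11.31° = -11.08°

At s = jω = j150:
zero (s+250): 250 + j150 → |·| = √(250²+150²) = √85000 ≈ 291.55, ∠ = arctan(150/250) ≈ 30.96°
pole (s+5): 5 + j150 → |·| = √(5²+150²) = √22525 ≈ 150.08, ∠ = arctan(150/5) ≈ 88.09°
|H| = 1000 · 291.55 / 150.08 ≈ 1942.6
Gain = 20 log₁₀(1942.6) ≈ 65.77 dB
∠H = 30.96° − 88.09° = -57.13°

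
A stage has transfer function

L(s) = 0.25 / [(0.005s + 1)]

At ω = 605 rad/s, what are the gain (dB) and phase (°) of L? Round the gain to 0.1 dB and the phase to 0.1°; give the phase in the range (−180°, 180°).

-22.1 dB, -71.7°

At ω = 605 rad/s:
pole (1 + j605·0.005) = 1 + j3.025 → |·| ≈ 3.186, ∠ ≈ 71.71°
|L| = 0.25 · 1 / (3.186) ≈ 0.078468
Gain = 20 log₁₀(0.078468) ≈ -22.11 dB
∠L = (0°) − (71.71°) = -71.71°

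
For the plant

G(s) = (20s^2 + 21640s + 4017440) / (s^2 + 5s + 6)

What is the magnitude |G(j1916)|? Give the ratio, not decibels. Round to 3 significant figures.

22.0

Substitute s = j1916:
Numerator: 20(j1916)^2 + 21640(j1916) + 4017440 = -69403680 + j41462240
Denominator: (j1916)^2 + 5(j1916) + 6 = -3671050 + j9580
|N| = √(69403680² + 41462240²) ≈ 8.0845e+07, ∠N ≈ 149.15°
|D| = √(3671050² + 9580²) ≈ 3.6711e+06, ∠D ≈ 179.85°
|G| = 8.0845e+07 / 3.6711e+06 ≈ 22.022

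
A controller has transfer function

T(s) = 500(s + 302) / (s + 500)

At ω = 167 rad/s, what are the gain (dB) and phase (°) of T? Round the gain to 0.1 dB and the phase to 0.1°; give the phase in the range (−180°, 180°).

At s = jω = j167:
zero (s+302): 302 + j167 → |·| = √(302²+167²) = √119093 ≈ 345.1, ∠ = arctan(167/302) ≈ 28.94°
pole (s+500): 500 + j167 → |·| = √(500²+167²) = √277889 ≈ 527.15, ∠ = arctan(167/500) ≈ 18.47°
|T| = 500 · 345.1 / 527.15 ≈ 327.33
Gain = 20 log₁₀(327.33) ≈ 50.30 dB
∠T = 28.94° − 18.47° = 10.47°

50.3 dB, 10.5°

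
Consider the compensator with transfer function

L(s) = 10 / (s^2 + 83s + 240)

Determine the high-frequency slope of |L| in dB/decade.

-40 dB/decade

Each pole contributes −20 dB/decade at high frequency; each zero contributes +20 dB/decade.
Net: 0 zero(s) − 2 pole(s) → -40 dB/decade.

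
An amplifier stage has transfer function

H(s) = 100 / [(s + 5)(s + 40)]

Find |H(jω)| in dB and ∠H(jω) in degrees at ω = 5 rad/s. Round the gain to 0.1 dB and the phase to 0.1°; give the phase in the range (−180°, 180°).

-9.1 dB, -52.1°

At s = jω = j5:
pole (s+5): 5 + j5 → |·| = √(5²+5²) = √50 ≈ 7.0711, ∠ = arctan(5/5) ≈ 45.00°
pole (s+40): 40 + j5 → |·| = √(40²+5²) = √1625 ≈ 40.311, ∠ = arctan(5/40) ≈ 7.13°
|H| = 100 / 285.04 ≈ 0.35083
Gain = 20 log₁₀(0.35083) ≈ -9.10 dB
∠H = 0.00° − 52.13° = -52.13°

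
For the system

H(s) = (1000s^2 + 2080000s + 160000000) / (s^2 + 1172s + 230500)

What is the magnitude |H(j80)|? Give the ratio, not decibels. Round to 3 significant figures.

932

Substitute s = j80:
Numerator: 1000(j80)^2 + 2080000(j80) + 160000000 = 153600000 + j166400000
Denominator: (j80)^2 + 1172(j80) + 230500 = 224100 + j93760
|N| = √(153600000² + 166400000²) ≈ 2.2646e+08, ∠N ≈ 47.29°
|D| = √(224100² + 93760²) ≈ 2.4292e+05, ∠D ≈ 22.70°
|H| = 2.2646e+08 / 2.4292e+05 ≈ 932.24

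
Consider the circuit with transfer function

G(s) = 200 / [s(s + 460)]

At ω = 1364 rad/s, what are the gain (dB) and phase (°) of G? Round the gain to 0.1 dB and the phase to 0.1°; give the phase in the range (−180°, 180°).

-79.8 dB, -161.4°

At s = jω = j1364:
pole (s+460): 460 + j1364 → |·| = √(460²+1364²) = √2072096 ≈ 1439.5, ∠ = arctan(1364/460) ≈ 71.36°
pole at origin: |s| = 1364, ∠ = 90.00° (in denominator)
|G| = 200 / 1.9635e+06 ≈ 0.00010186
Gain = 20 log₁₀(0.00010186) ≈ -79.84 dB
∠G = 0.00° − 161.36° = -161.36°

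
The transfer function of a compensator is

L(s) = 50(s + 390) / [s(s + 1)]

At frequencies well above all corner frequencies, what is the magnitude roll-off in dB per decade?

Each pole contributes −20 dB/decade at high frequency; each zero contributes +20 dB/decade.
Net: 1 zero(s) − 2 pole(s) → -20 dB/decade.

-20 dB/decade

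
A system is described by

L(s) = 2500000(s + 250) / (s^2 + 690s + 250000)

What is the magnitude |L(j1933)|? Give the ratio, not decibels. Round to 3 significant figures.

At s = jω = j1933:
zero (s+250): 250 + j1933 → |·| = √(250²+1933²) = √3798989 ≈ 1949.1, ∠ = arctan(1933/250) ≈ 82.63°
quadratic: (j1933)² + 690·j1933 + 250000 = -3486489 + j1333770 → |·| ≈ 3.7329e+06, ∠ ≈ 159.07°
|L| = 2500000 · 1949.1 / 3.7329e+06 ≈ 1305.4

1.31e+03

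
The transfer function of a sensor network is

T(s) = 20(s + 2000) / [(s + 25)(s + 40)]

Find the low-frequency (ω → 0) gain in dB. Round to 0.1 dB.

T(0) = 20·2000 / (25·40) = 40
20 log₁₀(40) ≈ 32.04 dB

32.0 dB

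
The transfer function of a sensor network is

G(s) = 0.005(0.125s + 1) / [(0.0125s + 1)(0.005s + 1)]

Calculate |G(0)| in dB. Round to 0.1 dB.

G(0) = 0.005 · 1 / 1 = 0.005
20 log₁₀(0.005) ≈ -46.02 dB

-46.0 dB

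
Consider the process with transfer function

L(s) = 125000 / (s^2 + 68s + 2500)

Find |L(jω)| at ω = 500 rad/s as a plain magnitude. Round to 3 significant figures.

0.500

At s = jω = j500:
quadratic: (j500)² + 68·j500 + 2500 = -247500 + j34000 → |·| ≈ 2.4982e+05, ∠ ≈ 172.18°
|L| = 125000 / 2.4982e+05 ≈ 0.50036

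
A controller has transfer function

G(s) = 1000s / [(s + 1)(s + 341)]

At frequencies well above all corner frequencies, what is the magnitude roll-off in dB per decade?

-20 dB/decade

Each pole contributes −20 dB/decade at high frequency; each zero contributes +20 dB/decade.
Net: 1 zero(s) − 2 pole(s) → -20 dB/decade.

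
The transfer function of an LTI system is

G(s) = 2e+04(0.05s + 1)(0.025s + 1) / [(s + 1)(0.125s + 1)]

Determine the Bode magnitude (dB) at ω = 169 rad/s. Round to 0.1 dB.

At ω = 169 rad/s:
zero (1 + j169·0.05) = 1 + j8.45 → |·| ≈ 8.509, ∠ ≈ 83.25°
zero (1 + j169·0.025) = 1 + j4.225 → |·| ≈ 4.3417, ∠ ≈ 76.68°
pole (1 + j169·1) = 1 + j169 → |·| ≈ 169, ∠ ≈ 89.66°
pole (1 + j169·0.125) = 1 + j21.125 → |·| ≈ 21.149, ∠ ≈ 87.29°
|G| = 2e+04 · 8.509 · 4.3417 / (169 · 21.149) ≈ 206.72
Gain = 20 log₁₀(206.72) ≈ 46.31 dB

46.3 dB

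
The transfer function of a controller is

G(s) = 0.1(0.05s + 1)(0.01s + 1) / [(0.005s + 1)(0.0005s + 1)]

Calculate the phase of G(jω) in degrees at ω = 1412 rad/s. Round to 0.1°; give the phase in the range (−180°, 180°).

At ω = 1412 rad/s:
zero (1 + j1412·0.05) = 1 + j70.6 → |·| ≈ 70.607, ∠ ≈ 89.19°
zero (1 + j1412·0.01) = 1 + j14.12 → |·| ≈ 14.155, ∠ ≈ 85.95°
pole (1 + j1412·0.005) = 1 + j7.06 → |·| ≈ 7.1305, ∠ ≈ 81.94°
pole (1 + j1412·0.0005) = 1 + j0.706 → |·| ≈ 1.2241, ∠ ≈ 35.22°
∠G = (89.19° + 85.95°) − (81.94° + 35.22°) = 57.98°

58.0°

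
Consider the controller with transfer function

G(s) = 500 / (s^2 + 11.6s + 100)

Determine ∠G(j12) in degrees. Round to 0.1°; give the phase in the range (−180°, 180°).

-107.5°

At s = jω = j12:
quadratic: (j12)² + 11.6·j12 + 100 = -44 + j139.2 → |·| ≈ 145.99, ∠ ≈ 107.54°
∠G = 0.00° − 107.54° = -107.54°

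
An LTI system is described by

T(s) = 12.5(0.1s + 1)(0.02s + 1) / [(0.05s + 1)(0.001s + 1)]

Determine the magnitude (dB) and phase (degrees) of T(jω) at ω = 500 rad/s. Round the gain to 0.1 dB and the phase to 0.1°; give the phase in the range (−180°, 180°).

47.0 dB, 58.9°

At ω = 500 rad/s:
zero (1 + j500·0.1) = 1 + j50 → |·| ≈ 50.01, ∠ ≈ 88.85°
zero (1 + j500·0.02) = 1 + j10 → |·| ≈ 10.05, ∠ ≈ 84.29°
pole (1 + j500·0.05) = 1 + j25 → |·| ≈ 25.02, ∠ ≈ 87.71°
pole (1 + j500·0.001) = 1 + j0.5 → |·| ≈ 1.118, ∠ ≈ 26.57°
|T| = 12.5 · 50.01 · 10.05 / (25.02 · 1.118) ≈ 224.6
Gain = 20 log₁₀(224.6) ≈ 47.03 dB
∠T = (88.85° + 84.29°) − (87.71° + 26.57°) = 58.86°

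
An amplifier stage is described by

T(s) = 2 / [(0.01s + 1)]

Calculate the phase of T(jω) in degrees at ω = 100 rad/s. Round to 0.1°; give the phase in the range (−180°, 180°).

-45.0°

At ω = 100 rad/s:
pole (1 + j100·0.01) = 1 + j1 → |·| ≈ 1.4142, ∠ ≈ 45.00°
∠T = (0°) − (45.00°) = -45.00°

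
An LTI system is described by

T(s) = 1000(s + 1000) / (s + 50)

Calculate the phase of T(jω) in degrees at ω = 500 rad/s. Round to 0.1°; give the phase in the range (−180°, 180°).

At s = jω = j500:
zero (s+1000): 1000 + j500 → |·| = √(1000²+500²) = √1250000 ≈ 1118, ∠ = arctan(500/1000) ≈ 26.57°
pole (s+50): 50 + j500 → |·| = √(50²+500²) = √252500 ≈ 502.49, ∠ = arctan(500/50) ≈ 84.29°
∠T = 26.57° − 84.29° = -57.72°

-57.7°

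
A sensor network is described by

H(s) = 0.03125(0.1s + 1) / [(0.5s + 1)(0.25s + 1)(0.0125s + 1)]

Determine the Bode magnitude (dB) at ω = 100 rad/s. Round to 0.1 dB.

-76.1 dB

At ω = 100 rad/s:
zero (1 + j100·0.1) = 1 + j10 → |·| ≈ 10.05, ∠ ≈ 84.29°
pole (1 + j100·0.5) = 1 + j50 → |·| ≈ 50.01, ∠ ≈ 88.85°
pole (1 + j100·0.25) = 1 + j25 → |·| ≈ 25.02, ∠ ≈ 87.71°
pole (1 + j100·0.0125) = 1 + j1.25 → |·| ≈ 1.6008, ∠ ≈ 51.34°
|H| = 0.03125 · 10.05 / (50.01 · 25.02 · 1.6008) ≈ 0.0001568
Gain = 20 log₁₀(0.0001568) ≈ -76.09 dB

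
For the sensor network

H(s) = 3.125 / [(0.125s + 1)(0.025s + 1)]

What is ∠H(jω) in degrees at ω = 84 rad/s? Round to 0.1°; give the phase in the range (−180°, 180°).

-149.1°

At ω = 84 rad/s:
pole (1 + j84·0.125) = 1 + j10.5 → |·| ≈ 10.548, ∠ ≈ 84.56°
pole (1 + j84·0.025) = 1 + j2.1 → |·| ≈ 2.3259, ∠ ≈ 64.54°
∠H = (0°) − (84.56° + 64.54°) = -149.10°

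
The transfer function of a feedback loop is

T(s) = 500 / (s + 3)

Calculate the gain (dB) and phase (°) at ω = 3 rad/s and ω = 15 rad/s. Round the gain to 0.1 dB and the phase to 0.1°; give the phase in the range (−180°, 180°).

ω = 3: 41.4 dB, -45.0°; ω = 15: 30.3 dB, -78.7°

Substitute s = j3:
Numerator: 500 = 500 + j0
Denominator: (j3) + 3 = 3 + j3
|N| = √(500² + 0²) ≈ 500, ∠N ≈ 0.00°
|D| = √(3² + 3²) ≈ 4.2426, ∠D ≈ 45.00°
|T| = 500 / 4.2426 ≈ 117.85
Gain = 20 log₁₀(117.85) ≈ 41.43 dB
∠T = 0.00° − 45.00° = -45.00°

Substitute s = j15:
Numerator: 500 = 500 + j0
Denominator: (j15) + 3 = 3 + j15
|N| = √(500² + 0²) ≈ 500, ∠N ≈ 0.00°
|D| = √(3² + 15²) ≈ 15.297, ∠D ≈ 78.69°
|T| = 500 / 15.297 ≈ 32.686
Gain = 20 log₁₀(32.686) ≈ 30.29 dB
∠T = 0.00° − 78.69° = -78.69°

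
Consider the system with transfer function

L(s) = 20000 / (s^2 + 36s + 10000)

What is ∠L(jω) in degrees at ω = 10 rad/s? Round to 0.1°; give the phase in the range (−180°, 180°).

-2.1°

At s = jω = j10:
quadratic: (j10)² + 36·j10 + 10000 = 9900 + j360 → |·| ≈ 9906.5, ∠ ≈ 2.08°
∠L = 0.00° − 2.08° = -2.08°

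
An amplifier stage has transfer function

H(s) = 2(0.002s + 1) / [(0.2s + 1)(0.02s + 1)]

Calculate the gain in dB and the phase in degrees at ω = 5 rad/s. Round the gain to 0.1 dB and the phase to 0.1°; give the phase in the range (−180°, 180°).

At ω = 5 rad/s:
zero (1 + j5·0.002) = 1 + j0.01 → |·| ≈ 1, ∠ ≈ 0.57°
pole (1 + j5·0.2) = 1 + j1 → |·| ≈ 1.4142, ∠ ≈ 45.00°
pole (1 + j5·0.02) = 1 + j0.1 → |·| ≈ 1.005, ∠ ≈ 5.71°
|H| = 2 · 1 / (1.4142 · 1.005) ≈ 1.4072
Gain = 20 log₁₀(1.4072) ≈ 2.97 dB
∠H = (0.57°) − (45.00° + 5.71°) = -50.14°

3.0 dB, -50.1°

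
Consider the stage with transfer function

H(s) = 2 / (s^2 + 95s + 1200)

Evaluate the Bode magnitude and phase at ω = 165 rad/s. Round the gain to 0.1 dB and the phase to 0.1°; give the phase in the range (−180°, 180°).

-83.6 dB, -148.9°

Substitute s = j165:
Numerator: 2 = 2 + j0
Denominator: (j165)^2 + 95(j165) + 1200 = -26025 + j15675
|N| = √(2² + 0²) ≈ 2, ∠N ≈ 0.00°
|D| = √(26025² + 15675²) ≈ 30381, ∠D ≈ 148.94°
|H| = 2 / 30381 ≈ 6.5831e-05
Gain = 20 log₁₀(6.5831e-05) ≈ -83.63 dB
∠H = 0.00° − 148.94° = -148.94°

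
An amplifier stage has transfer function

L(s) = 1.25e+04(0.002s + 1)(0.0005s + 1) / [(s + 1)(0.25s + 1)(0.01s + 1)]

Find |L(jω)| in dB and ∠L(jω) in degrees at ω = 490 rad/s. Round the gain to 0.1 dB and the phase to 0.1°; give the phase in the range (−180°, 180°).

-24.4 dB, 160.3°

At ω = 490 rad/s:
zero (1 + j490·0.002) = 1 + j0.98 → |·| ≈ 1.4001, ∠ ≈ 44.42°
zero (1 + j490·0.0005) = 1 + j0.245 → |·| ≈ 1.0296, ∠ ≈ 13.77°
pole (1 + j490·1) = 1 + j490 → |·| ≈ 490, ∠ ≈ 89.88°
pole (1 + j490·0.25) = 1 + j122.5 → |·| ≈ 122.5, ∠ ≈ 89.53°
pole (1 + j490·0.01) = 1 + j4.9 → |·| ≈ 5.001, ∠ ≈ 78.47°
|L| = 1.25e+04 · 1.4001 · 1.0296 / (490 · 122.5 · 5.001) ≈ 0.060027
Gain = 20 log₁₀(0.060027) ≈ -24.43 dB
∠L = (44.42° + 13.77°) − (89.88° + 89.53° + 78.47°) = -199.69° ≡ 160.31° (principal value)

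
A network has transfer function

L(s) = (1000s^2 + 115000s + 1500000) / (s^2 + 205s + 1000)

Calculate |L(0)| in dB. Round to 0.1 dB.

63.5 dB

L(0) = 1500000 / 1000 = 1500
20 log₁₀(1500) ≈ 63.52 dB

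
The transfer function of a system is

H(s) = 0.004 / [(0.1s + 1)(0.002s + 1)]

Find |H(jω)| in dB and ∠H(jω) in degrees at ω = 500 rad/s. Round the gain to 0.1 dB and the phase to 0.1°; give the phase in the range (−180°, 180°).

At ω = 500 rad/s:
pole (1 + j500·0.1) = 1 + j50 → |·| ≈ 50.01, ∠ ≈ 88.85°
pole (1 + j500·0.002) = 1 + j1 → |·| ≈ 1.4142, ∠ ≈ 45.00°
|H| = 0.004 · 1 / (50.01 · 1.4142) ≈ 5.6558e-05
Gain = 20 log₁₀(5.6558e-05) ≈ -84.95 dB
∠H = (0°) − (88.85° + 45.00°) = -133.85°

-85.0 dB, -133.9°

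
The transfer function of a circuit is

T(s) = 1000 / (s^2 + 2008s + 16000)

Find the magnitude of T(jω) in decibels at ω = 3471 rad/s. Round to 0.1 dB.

Substitute s = j3471:
Numerator: 1000 = 1000 + j0
Denominator: (j3471)^2 + 2008(j3471) + 16000 = -12031841 + j6969768
|N| = √(1000² + 0²) ≈ 1000, ∠N ≈ 0.00°
|D| = √(12031841² + 6969768²) ≈ 1.3905e+07, ∠D ≈ 149.92°
|T| = 1000 / 1.3905e+07 ≈ 7.1917e-05
Gain = 20 log₁₀(7.1917e-05) ≈ -82.86 dB

-82.9 dB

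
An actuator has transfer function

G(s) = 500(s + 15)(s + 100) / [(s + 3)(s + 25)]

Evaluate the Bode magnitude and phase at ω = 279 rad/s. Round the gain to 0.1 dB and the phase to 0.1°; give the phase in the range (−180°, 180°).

54.5 dB, -17.1°

At s = jω = j279:
zero (s+15): 15 + j279 → |·| = √(15²+279²) = √78066 ≈ 279.4, ∠ = arctan(279/15) ≈ 86.92°
zero (s+100): 100 + j279 → |·| = √(100²+279²) = √87841 ≈ 296.38, ∠ = arctan(279/100) ≈ 70.28°
pole (s+3): 3 + j279 → |·| = √(3²+279²) = √77850 ≈ 279.02, ∠ = arctan(279/3) ≈ 89.38°
pole (s+25): 25 + j279 → |·| = √(25²+279²) = √78466 ≈ 280.12, ∠ = arctan(279/25) ≈ 84.88°
|G| = 500 · 82809 / 78159 ≈ 529.75
Gain = 20 log₁₀(529.75) ≈ 54.48 dB
∠G = 157.20° − 174.26° = -17.06°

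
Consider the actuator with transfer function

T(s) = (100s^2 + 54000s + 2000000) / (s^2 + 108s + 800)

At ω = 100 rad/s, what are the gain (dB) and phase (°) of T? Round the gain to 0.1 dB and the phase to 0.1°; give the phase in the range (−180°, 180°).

Substitute s = j100:
Numerator: 100(j100)^2 + 54000(j100) + 2000000 = 1000000 + j5400000
Denominator: (j100)^2 + 108(j100) + 800 = -9200 + j10800
|N| = √(1000000² + 5400000²) ≈ 5.4918e+06, ∠N ≈ 79.51°
|D| = √(9200² + 10800²) ≈ 14187, ∠D ≈ 130.43°
|T| = 5.4918e+06 / 14187 ≈ 387.1
Gain = 20 log₁₀(387.1) ≈ 51.76 dB
∠T = 79.51° − 130.43° = -50.92°

51.8 dB, -50.9°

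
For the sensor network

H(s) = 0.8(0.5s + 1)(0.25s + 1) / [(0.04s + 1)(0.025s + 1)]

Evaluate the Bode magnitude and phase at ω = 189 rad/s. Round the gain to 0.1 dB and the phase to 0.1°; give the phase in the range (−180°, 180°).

39.7 dB, 17.7°

At ω = 189 rad/s:
zero (1 + j189·0.5) = 1 + j94.5 → |·| ≈ 94.505, ∠ ≈ 89.39°
zero (1 + j189·0.25) = 1 + j47.25 → |·| ≈ 47.261, ∠ ≈ 88.79°
pole (1 + j189·0.04) = 1 + j7.56 → |·| ≈ 7.6259, ∠ ≈ 82.46°
pole (1 + j189·0.025) = 1 + j4.725 → |·| ≈ 4.8297, ∠ ≈ 78.05°
|H| = 0.8 · 94.505 · 47.261 / (7.6259 · 4.8297) ≈ 97.014
Gain = 20 log₁₀(97.014) ≈ 39.74 dB
∠H = (89.39° + 88.79°) − (82.46° + 78.05°) = 17.67°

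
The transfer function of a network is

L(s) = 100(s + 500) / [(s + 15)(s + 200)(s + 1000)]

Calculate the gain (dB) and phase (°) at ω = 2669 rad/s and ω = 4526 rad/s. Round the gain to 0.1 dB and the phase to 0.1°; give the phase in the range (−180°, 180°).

ω = 2669: -97.5 dB, -165.5°; ω = 4526: -106.4 dB, -171.1°

At s = jω = j2669:
zero (s+500): 500 + j2669 → |·| = √(500²+2669²) = √7373561 ≈ 2715.4, ∠ = arctan(2669/500) ≈ 79.39°
pole (s+15): 15 + j2669 → |·| = √(15²+2669²) = √7123786 ≈ 2669, ∠ = arctan(2669/15) ≈ 89.68°
pole (s+200): 200 + j2669 → |·| = √(200²+2669²) = √7163561 ≈ 2676.5, ∠ = arctan(2669/200) ≈ 85.71°
pole (s+1000): 1000 + j2669 → |·| = √(1000²+2669²) = √8123561 ≈ 2850.2, ∠ = arctan(2669/1000) ≈ 69.46°
|L| = 100 · 2715.4 / 2.0361e+10 ≈ 1.3336e-05
Gain = 20 log₁₀(1.3336e-05) ≈ -97.50 dB
∠L = 79.39° − 244.85° = -165.46°

At s = jω = j4526:
zero (s+500): 500 + j4526 → |·| = √(500²+4526²) = √20734676 ≈ 4553.5, ∠ = arctan(4526/500) ≈ 83.70°
pole (s+15): 15 + j4526 → |·| = √(15²+4526²) = √20484901 ≈ 4526, ∠ = arctan(4526/15) ≈ 89.81°
pole (s+200): 200 + j4526 → |·| = √(200²+4526²) = √20524676 ≈ 4530.4, ∠ = arctan(4526/200) ≈ 87.47°
pole (s+1000): 1000 + j4526 → |·| = √(1000²+4526²) = √21484676 ≈ 4635.2, ∠ = arctan(4526/1000) ≈ 77.54°
|L| = 100 · 4553.5 / 9.5043e+10 ≈ 4.791e-06
Gain = 20 log₁₀(4.791e-06) ≈ -106.39 dB
∠L = 83.70° − 254.82° = -171.12°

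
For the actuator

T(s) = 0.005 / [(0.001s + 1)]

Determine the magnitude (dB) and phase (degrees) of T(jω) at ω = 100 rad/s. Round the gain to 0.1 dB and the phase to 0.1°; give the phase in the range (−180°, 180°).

-46.1 dB, -5.7°

At ω = 100 rad/s:
pole (1 + j100·0.001) = 1 + j0.1 → |·| ≈ 1.005, ∠ ≈ 5.71°
|T| = 0.005 · 1 / (1.005) ≈ 0.0049751
Gain = 20 log₁₀(0.0049751) ≈ -46.06 dB
∠T = (0°) − (5.71°) = -5.71°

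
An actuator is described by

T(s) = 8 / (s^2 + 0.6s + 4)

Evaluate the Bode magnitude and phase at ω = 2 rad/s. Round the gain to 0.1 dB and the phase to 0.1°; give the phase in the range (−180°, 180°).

16.5 dB, -90.0°

At s = jω = j2:
quadratic: (j2)² + 0.6·j2 + 4 = 0 + j1.2 → |·| ≈ 1.2, ∠ ≈ 90.00°
|T| = 8 / 1.2 ≈ 6.6667
Gain = 20 log₁₀(6.6667) ≈ 16.48 dB
∠T = 0.00° − 90.00° = -90.00°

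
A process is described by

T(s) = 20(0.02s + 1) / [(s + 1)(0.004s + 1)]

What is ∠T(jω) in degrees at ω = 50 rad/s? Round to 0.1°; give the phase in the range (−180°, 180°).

-55.2°

At ω = 50 rad/s:
zero (1 + j50·0.02) = 1 + j1 → |·| ≈ 1.4142, ∠ ≈ 45.00°
pole (1 + j50·1) = 1 + j50 → |·| ≈ 50.01, ∠ ≈ 88.85°
pole (1 + j50·0.004) = 1 + j0.2 → |·| ≈ 1.0198, ∠ ≈ 11.31°
∠T = (45.00°) − (88.85° + 11.31°) = -55.16°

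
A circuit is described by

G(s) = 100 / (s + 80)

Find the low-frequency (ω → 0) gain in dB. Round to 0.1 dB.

1.9 dB

G(0) = 100 / 80 = 1.25
20 log₁₀(1.25) ≈ 1.94 dB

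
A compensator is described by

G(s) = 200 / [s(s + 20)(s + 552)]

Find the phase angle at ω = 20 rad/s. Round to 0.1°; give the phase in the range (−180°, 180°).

At s = jω = j20:
pole (s+20): 20 + j20 → |·| = √(20²+20²) = √800 ≈ 28.284, ∠ = arctan(20/20) ≈ 45.00°
pole (s+552): 552 + j20 → |·| = √(552²+20²) = √305104 ≈ 552.36, ∠ = arctan(20/552) ≈ 2.08°
pole at origin: |s| = 20, ∠ = 90.00° (in denominator)
∠G = 0.00° − 137.08° = -137.08°

-137.1°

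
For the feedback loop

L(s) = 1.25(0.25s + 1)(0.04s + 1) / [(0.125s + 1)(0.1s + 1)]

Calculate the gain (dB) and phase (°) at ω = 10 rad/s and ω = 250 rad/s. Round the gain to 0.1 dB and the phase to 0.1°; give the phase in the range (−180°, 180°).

At ω = 10 rad/s:
zero (1 + j10·0.25) = 1 + j2.5 → |·| ≈ 2.6926, ∠ ≈ 68.20°
zero (1 + j10·0.04) = 1 + j0.4 → |·| ≈ 1.077, ∠ ≈ 21.80°
pole (1 + j10·0.125) = 1 + j1.25 → |·| ≈ 1.6008, ∠ ≈ 51.34°
pole (1 + j10·0.1) = 1 + j1 → |·| ≈ 1.4142, ∠ ≈ 45.00°
|L| = 1.25 · 2.6926 · 1.077 / (1.6008 · 1.4142) ≈ 1.6012
Gain = 20 log₁₀(1.6012) ≈ 4.09 dB
∠L = (68.20° + 21.80°) − (51.34° + 45.00°) = -6.34°

At ω = 250 rad/s:
zero (1 + j250·0.25) = 1 + j62.5 → |·| ≈ 62.508, ∠ ≈ 89.08°
zero (1 + j250·0.04) = 1 + j10 → |·| ≈ 10.05, ∠ ≈ 84.29°
pole (1 + j250·0.125) = 1 + j31.25 → |·| ≈ 31.266, ∠ ≈ 88.17°
pole (1 + j250·0.1) = 1 + j25 → |·| ≈ 25.02, ∠ ≈ 87.71°
|L| = 1.25 · 62.508 · 10.05 / (31.266 · 25.02) ≈ 1.0038
Gain = 20 log₁₀(1.0038) ≈ 0.03 dB
∠L = (89.08° + 84.29°) − (88.17° + 87.71°) = -2.51°

ω = 10: 4.1 dB, -6.3°; ω = 250: 0.0 dB, -2.5°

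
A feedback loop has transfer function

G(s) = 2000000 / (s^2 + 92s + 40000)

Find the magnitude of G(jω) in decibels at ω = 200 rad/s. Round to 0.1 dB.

At s = jω = j200:
quadratic: (j200)² + 92·j200 + 40000 = 0 + j18400 → |·| ≈ 18400, ∠ ≈ 90.00°
|G| = 2000000 / 18400 ≈ 108.7
Gain = 20 log₁₀(108.7) ≈ 40.72 dB

40.7 dB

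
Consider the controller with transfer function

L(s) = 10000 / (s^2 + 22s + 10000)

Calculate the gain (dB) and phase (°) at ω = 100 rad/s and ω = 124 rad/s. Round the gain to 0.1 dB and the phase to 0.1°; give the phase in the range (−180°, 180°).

At s = jω = j100:
quadratic: (j100)² + 22·j100 + 10000 = 0 + j2200 → |·| ≈ 2200, ∠ ≈ 90.00°
|L| = 10000 / 2200 ≈ 4.5455
Gain = 20 log₁₀(4.5455) ≈ 13.15 dB
∠L = 0.00° − 90.00° = -90.00°

At s = jω = j124:
quadratic: (j124)² + 22·j124 + 10000 = -5376 + j2728 → |·| ≈ 6028.5, ∠ ≈ 153.09°
|L| = 10000 / 6028.5 ≈ 1.6588
Gain = 20 log₁₀(1.6588) ≈ 4.40 dB
∠L = 0.00° − 153.09° = -153.09°

ω = 100: 13.2 dB, -90.0°; ω = 124: 4.4 dB, -153.1°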